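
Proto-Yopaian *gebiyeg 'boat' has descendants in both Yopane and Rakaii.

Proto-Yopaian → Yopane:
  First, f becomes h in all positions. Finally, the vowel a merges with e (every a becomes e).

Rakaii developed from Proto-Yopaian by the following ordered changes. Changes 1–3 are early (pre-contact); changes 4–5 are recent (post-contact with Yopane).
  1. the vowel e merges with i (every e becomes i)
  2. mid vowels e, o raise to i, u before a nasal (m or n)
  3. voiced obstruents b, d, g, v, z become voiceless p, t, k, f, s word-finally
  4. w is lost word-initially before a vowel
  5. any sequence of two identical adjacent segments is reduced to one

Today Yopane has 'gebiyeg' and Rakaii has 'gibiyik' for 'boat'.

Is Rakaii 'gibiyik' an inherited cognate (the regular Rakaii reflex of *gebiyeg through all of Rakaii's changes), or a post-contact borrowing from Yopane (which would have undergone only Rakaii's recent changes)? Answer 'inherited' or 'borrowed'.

inherited

If inherited, *gebiyeg would pass through all of Rakaii's changes:
Rakaii: start from *gebiyeg.
  rule 1 (vowel merger): gebiyeg → gibiyig
  rule 2: no change — gibiyig
  rule 3 (final devoicing): gibiyig → gibiyik
  rule 4: no change — gibiyik
  rule 5: no change — gibiyik
  ⇒ Rakaii gibiyik
If borrowed from Yopane 'gebiyeg' after the early changes, it would undergo only the recent ones:
  rule 4 (glide loss): no change (gebiyeg)
  rule 5 (degemination): no change (gebiyeg)
  ⇒ as a loan: gebiyeg
Rakaii 'gibiyik' matches the inherited outcome exactly, so it is an inherited cognate, not a loan.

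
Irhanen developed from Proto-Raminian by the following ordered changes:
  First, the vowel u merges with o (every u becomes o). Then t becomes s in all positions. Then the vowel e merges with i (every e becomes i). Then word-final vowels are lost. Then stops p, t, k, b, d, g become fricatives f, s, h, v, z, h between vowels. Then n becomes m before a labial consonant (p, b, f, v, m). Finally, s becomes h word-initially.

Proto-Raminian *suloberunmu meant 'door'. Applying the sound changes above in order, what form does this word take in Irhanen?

Irhanen: *suloberunmu
  suloberunmu → soloberonmo   [vowel merger]
  soloberonmo (rule 2 does not apply)
  soloberonmo → solobironmo   [vowel merger]
  solobironmo → solobironm   [apocope]
  solobironm → solovironm   [intervocalic lenition]
  solovironm → soloviromm   [nasal place assimilation]
  soloviromm → holoviromm   [debuccalisation]
  giving Irhanen holoviromm.

holoviromm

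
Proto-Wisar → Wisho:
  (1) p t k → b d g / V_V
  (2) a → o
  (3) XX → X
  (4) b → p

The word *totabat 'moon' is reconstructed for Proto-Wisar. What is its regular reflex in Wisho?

todopot

Wisho: *totabat
  totabat → todabat   [intervocalic voicing]
  todabat → todobot   [vowel merger]
  todobot (rule 3 does not apply)
  todobot → todopot   [unconditioned shift]
  giving Wisho todopot.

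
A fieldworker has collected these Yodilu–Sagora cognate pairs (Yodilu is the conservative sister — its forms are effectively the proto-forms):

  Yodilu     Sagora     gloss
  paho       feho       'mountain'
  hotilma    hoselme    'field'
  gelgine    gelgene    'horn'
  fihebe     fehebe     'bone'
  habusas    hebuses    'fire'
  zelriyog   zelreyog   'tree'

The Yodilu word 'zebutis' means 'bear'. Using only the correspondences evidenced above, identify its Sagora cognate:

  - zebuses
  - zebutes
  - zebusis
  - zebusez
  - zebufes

zebuses

hotilma ~ hoselme — Yodilu t corresponds to Sagora s between vowels (before a front vowel).
hotilma ~ hoselme, fihebe ~ fehebe — Yodilu i corresponds to Sagora e after a consonant, before a consonant other than r, m, n, p, b, f, v.
Applying these to Yodilu 'zebutis':
  zebutis → zebusis   (t→s between vowels (before a front vowel))
  zebusis → zebuses   (i→e after a consonant, before a consonant other than r, m, n, p, b, f, v)
So the Sagora cognate is 'zebuses'.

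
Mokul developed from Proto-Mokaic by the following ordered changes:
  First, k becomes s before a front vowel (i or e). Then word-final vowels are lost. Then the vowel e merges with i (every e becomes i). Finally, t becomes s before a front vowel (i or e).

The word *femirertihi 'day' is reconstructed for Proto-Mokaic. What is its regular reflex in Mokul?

fimirirsih

Mokul: start from *femirertihi.
  rule 1: no change — femirertihi
  rule 2 (apocope): femirertihi → femirertih
  rule 3 (vowel merger): femirertih → fimirirtih
  rule 4 (palatalisation): fimirirtih → fimirirsih
  ⇒ Mokul fimirirsih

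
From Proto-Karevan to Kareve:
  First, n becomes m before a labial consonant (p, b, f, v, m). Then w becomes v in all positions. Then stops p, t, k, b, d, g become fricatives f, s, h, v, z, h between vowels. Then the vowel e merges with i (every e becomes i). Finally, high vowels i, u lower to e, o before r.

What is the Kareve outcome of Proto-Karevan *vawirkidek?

vaverkizik

Kareve: start from *vawirkidek.
  rule 1: no change — vawirkidek
  rule 2 (unconditioned shift): vawirkidek → vavirkidek
  rule 3 (intervocalic lenition): vavirkidek → vavirkizek
  rule 4 (vowel merger): vavirkizek → vavirkizik
  rule 5 (pre-rhotic lowering): vavirkizik → vaverkizik
  ⇒ Kareve vaverkizik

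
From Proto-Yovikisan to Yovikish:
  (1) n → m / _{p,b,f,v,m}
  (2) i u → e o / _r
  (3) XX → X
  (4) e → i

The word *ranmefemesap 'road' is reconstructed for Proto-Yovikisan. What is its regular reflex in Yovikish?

ramifimisap

Yovikish: start from *ranmefemesap.
  rule 1 (nasal place assimilation): ranmefemesap → rammefemesap
  rule 2: no change — rammefemesap
  rule 3 (degemination): rammefemesap → ramefemesap
  rule 4 (vowel merger): ramefemesap → ramifimisap
  ⇒ Yovikish ramifimisap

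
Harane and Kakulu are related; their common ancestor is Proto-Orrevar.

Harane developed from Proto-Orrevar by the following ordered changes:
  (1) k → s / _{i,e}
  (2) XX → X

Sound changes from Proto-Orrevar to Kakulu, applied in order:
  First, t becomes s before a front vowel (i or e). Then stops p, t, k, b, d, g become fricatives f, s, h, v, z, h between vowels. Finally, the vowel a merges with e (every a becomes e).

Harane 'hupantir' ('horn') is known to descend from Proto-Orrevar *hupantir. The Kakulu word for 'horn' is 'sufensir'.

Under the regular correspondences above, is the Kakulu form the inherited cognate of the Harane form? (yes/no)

Derive the expected Kakulu reflex of *hupantir:
Kakulu: start from *hupantir.
  rule 1 (palatalisation): hupantir → hupansir
  rule 2 (intervocalic lenition): hupansir → hufansir
  rule 3 (vowel merger): hufansir → hufensir
  ⇒ Kakulu hufensir
The regular Kakulu reflex would be 'hufensir', but the attested form is 'sufensir'. The correspondence is irregular, so they are not cognates (the Kakulu form has a different source).

no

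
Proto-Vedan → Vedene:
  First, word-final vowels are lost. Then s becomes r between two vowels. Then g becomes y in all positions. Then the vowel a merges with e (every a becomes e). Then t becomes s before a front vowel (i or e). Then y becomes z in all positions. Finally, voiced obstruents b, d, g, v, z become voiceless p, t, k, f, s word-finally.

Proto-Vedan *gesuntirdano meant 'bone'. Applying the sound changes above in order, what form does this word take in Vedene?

zerunsirden

Vedene: *gesuntirdano
  gesuntirdano → gesuntirdan   [apocope]
  gesuntirdan → geruntirdan   [rhotacism]
  geruntirdan → yeruntirdan   [unconditioned shift]
  yeruntirdan → yeruntirden   [vowel merger]
  yeruntirden → yerunsirden   [palatalisation]
  yerunsirden → zerunsirden   [unconditioned shift]
  zerunsirden (rule 7 does not apply)
  giving Vedene zerunsirden.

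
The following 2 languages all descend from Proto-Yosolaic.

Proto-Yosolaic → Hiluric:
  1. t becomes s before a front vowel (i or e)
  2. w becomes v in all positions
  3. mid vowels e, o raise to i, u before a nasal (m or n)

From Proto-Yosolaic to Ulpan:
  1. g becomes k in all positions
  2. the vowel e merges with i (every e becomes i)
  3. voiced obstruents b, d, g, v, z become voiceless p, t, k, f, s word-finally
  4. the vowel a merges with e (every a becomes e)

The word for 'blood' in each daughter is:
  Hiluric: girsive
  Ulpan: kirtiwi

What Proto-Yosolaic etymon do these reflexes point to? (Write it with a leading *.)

*girtiwe

Position 4: Hiluric has s, Ulpan has t. Taking the neighbouring segments as reconstructed: Hiluric s could go back to *t or *s; Ulpan t can only go back to *t — the one source consistent with every daughter is *t.
Position 6: Hiluric has v, Ulpan has w. Ulpan preserves w here (none of its changes turn any other segment into w), so the proto-segment is *w.
Position 1: Hiluric has g, Ulpan has k. Hiluric preserves g here (none of its changes turn any other segment into g), so the proto-segment is *g.
Verify the candidate proto-form against each daughter:
Hiluric: start from *girtiwe.
  rule 1 (palatalisation): girtiwe → girsiwe
  rule 2 (unconditioned shift): girsiwe → girsive
  rule 3: no change — girsive
  ⇒ Hiluric girsive
Ulpan: *girtiwe > kirtiwe > kirtiwi  (by unconditioned shift, vowel merger)
Only *girtiwe yields all of Hiluric girsive, Ulpan kirtiwi.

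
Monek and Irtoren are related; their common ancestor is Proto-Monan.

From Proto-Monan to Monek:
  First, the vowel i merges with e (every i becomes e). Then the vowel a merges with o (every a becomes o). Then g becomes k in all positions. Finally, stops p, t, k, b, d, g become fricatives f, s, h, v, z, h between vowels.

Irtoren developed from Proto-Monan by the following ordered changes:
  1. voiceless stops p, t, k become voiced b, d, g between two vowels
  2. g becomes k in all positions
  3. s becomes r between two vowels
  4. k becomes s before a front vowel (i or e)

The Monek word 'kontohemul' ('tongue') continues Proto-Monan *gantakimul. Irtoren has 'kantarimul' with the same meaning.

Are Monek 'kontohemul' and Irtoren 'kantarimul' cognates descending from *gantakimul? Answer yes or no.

no

Derive the expected Irtoren reflex of *gantakimul:
Irtoren: start from *gantakimul.
  rule 1 (intervocalic voicing): gantakimul → gantagimul
  rule 2 (unconditioned shift): gantagimul → kantakimul
  rule 3: no change — kantakimul
  rule 4 (palatalisation): kantakimul → kantasimul
  ⇒ Irtoren kantasimul
The regular Irtoren reflex would be 'kantasimul', but the attested form is 'kantarimul'. The correspondence is irregular, so they are not cognates (the Irtoren form has a different source).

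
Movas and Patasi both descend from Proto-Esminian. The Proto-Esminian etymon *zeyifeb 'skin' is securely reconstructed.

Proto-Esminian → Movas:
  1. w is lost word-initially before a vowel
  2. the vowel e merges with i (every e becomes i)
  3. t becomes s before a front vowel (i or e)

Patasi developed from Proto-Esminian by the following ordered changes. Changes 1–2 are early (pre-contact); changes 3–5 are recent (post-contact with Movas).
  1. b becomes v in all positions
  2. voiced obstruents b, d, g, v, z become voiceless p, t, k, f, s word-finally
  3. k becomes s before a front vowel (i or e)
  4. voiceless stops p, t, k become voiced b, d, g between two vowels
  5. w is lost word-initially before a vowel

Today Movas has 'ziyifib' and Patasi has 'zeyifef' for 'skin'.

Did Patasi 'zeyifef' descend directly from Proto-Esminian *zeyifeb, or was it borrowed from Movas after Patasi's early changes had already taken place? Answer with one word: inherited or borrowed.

inherited

If inherited, *zeyifeb would pass through all of Patasi's changes:
Patasi: start from *zeyifeb.
  rule 1 (unconditioned shift): zeyifeb → zeyifev
  rule 2 (final devoicing): zeyifev → zeyifef
  rule 3: no change — zeyifef
  rule 4: no change — zeyifef
  rule 5: no change — zeyifef
  ⇒ Patasi zeyifef
If borrowed from Movas 'ziyifib' after the early changes, it would undergo only the recent ones:
  rule 3 (palatalisation): no change (ziyifib)
  rule 4 (intervocalic voicing): no change (ziyifib)
  rule 5 (glide loss): no change (ziyifib)
  ⇒ as a loan: ziyifib
Patasi 'zeyifef' matches the inherited outcome exactly, so it is an inherited cognate, not a loan.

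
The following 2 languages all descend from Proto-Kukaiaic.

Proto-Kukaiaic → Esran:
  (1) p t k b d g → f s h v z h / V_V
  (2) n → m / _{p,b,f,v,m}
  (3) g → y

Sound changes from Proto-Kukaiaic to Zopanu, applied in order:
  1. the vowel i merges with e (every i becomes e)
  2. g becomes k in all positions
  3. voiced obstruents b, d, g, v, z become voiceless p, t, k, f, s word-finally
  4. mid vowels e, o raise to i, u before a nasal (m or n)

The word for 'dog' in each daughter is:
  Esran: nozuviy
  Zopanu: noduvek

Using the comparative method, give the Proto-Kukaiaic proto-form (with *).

*noduvig

Position 3: Esran has z, Zopanu has d. Zopanu preserves d here (none of its changes turn any other segment into d), so the proto-segment is *d.
Position 7: Esran has y, Zopanu has k. Taking the neighbouring segments as reconstructed: Esran y could go back to *g or *y; Zopanu k could go back to *k or *g — the one source consistent with every daughter is *g.
This points to *noduvig. Verify forward in each daughter:
Esran: start from *noduvig.
  rule 1 (intervocalic lenition): noduvig → nozuvig
  rule 2: no change — nozuvig
  rule 3 (unconditioned shift): nozuvig → nozuviy
  ⇒ Esran nozuviy
Zopanu: *noduvig
  noduvig → noduveg   [vowel merger]
  noduveg → noduvek   [unconditioned shift]
  noduvek (rule 3 does not apply)
  noduvek (rule 4 does not apply)
  giving Zopanu noduvek.
No other proto-form is consistent with every reflex, so the reconstruction is *noduvig.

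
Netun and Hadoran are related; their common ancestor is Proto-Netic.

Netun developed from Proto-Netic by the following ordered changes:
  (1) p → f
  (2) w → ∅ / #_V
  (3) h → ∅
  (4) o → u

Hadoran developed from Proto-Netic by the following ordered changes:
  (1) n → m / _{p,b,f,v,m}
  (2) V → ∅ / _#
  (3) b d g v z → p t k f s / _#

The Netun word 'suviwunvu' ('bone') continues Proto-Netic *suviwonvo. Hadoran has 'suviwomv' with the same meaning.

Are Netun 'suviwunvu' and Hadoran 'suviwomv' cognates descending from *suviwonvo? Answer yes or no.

no

Derive the expected Hadoran reflex of *suviwonvo:
Hadoran: *suviwonvo > suviwomvo > suviwomv > suviwomf  (by nasal place assimilation, apocope, final devoicing)
The regular Hadoran reflex would be 'suviwomf', but the attested form is 'suviwomv'. The correspondence is irregular, so they are not cognates (the Hadoran form has a different source).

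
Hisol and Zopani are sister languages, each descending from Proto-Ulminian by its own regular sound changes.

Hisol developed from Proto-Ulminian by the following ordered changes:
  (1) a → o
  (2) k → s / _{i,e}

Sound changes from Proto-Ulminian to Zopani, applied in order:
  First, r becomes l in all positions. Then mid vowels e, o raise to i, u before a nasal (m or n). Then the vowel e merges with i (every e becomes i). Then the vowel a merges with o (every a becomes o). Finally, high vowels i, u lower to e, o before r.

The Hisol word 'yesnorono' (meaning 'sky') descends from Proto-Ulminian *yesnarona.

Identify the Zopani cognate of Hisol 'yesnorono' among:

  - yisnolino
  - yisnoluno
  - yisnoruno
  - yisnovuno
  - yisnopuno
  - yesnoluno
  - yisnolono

Zopani: start from *yesnarona.
  rule 1 (unconditioned shift): yesnarona → yesnalona
  rule 2 (pre-nasal raising): yesnalona → yesnaluna
  rule 3 (vowel merger): yesnaluna → yisnaluna
  rule 4 (vowel merger): yisnaluna → yisnoluno
  rule 5: no change — yisnoluno
  ⇒ Zopani yisnoluno
Among the options, 'yisnoluno' alone shows every Zopani change applied in order.

yisnoluno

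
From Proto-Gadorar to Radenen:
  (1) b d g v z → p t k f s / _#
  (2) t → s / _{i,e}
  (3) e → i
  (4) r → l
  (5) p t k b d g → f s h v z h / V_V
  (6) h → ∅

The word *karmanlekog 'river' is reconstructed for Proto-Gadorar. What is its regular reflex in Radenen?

kalmanliok

Radenen: start from *karmanlekog.
  rule 1 (final devoicing): karmanlekog → karmanlekok
  rule 2: no change — karmanlekok
  rule 3 (vowel merger): karmanlekok → karmanlikok
  rule 4 (unconditioned shift): karmanlikok → kalmanlikok
  rule 5 (intervocalic lenition): kalmanlikok → kalmanlihok
  rule 6 (h-loss): kalmanlihok → kalmanliok
  ⇒ Radenen kalmanliok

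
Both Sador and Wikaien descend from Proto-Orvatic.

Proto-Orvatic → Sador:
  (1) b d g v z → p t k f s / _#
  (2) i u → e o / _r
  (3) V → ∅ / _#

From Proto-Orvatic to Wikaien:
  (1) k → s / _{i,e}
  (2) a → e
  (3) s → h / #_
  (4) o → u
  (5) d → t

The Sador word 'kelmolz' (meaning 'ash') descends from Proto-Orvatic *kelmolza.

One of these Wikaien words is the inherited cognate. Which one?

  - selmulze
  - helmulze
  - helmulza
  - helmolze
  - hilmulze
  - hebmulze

helmulze

Wikaien: *kelmolza > selmolza > selmolze > helmolze > helmulze  (by palatalisation, vowel merger, debuccalisation, vowel merger)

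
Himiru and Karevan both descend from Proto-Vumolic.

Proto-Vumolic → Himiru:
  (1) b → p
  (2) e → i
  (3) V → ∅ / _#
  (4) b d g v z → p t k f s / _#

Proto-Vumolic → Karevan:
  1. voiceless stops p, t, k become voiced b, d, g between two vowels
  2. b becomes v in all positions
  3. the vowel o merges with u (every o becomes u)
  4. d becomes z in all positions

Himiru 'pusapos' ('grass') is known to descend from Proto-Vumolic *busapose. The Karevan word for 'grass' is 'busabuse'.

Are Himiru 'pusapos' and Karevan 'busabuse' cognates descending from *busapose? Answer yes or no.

no

Derive the expected Karevan reflex of *busapose:
Karevan: *busapose
  busapose → busabose   [intervocalic voicing]
  busabose → vusavose   [unconditioned shift]
  vusavose → vusavuse   [vowel merger]
  vusavuse (rule 4 does not apply)
  giving Karevan vusavuse.
The regular Karevan reflex would be 'vusavuse', but the attested form is 'busabuse'. The correspondence is irregular, so they are not cognates (the Karevan form has a different source).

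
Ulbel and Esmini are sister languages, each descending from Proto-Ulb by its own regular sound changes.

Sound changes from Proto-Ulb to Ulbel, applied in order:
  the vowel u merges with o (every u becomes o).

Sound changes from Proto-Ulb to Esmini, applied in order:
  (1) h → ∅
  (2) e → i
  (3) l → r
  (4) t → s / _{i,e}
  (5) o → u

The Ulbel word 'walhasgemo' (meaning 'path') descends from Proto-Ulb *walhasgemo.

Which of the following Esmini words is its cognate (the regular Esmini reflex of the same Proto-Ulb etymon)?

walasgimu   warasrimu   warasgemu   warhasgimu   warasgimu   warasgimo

warasgimu

Esmini: start from *walhasgemo.
  rule 1 (h-loss): walhasgemo → walasgemo
  rule 2 (vowel merger): walasgemo → walasgimo
  rule 3 (unconditioned shift): walasgimo → warasgimo
  rule 4: no change — warasgimo
  rule 5 (vowel merger): warasgimo → warasgimu
  ⇒ Esmini warasgimu
The other candidates each miss or misapply at least one Esmini change.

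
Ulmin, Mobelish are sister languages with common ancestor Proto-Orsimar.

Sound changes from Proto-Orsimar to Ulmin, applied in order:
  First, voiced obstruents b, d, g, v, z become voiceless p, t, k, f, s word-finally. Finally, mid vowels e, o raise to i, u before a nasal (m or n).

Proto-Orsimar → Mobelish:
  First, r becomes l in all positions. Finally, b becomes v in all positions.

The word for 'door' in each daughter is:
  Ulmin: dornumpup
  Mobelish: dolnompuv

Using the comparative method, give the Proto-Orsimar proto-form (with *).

*dornompub

Position 5: Ulmin has u, Mobelish has o. Mobelish preserves o here (none of its changes turn any other segment into o), so the proto-segment is *o.
Position 9: Ulmin has p, Mobelish has v. Taking the neighbouring segments as reconstructed: Ulmin p could go back to *p or *b; Mobelish v could go back to *b or *v — the one source consistent with every daughter is *b.
Verify the candidate proto-form against each daughter:
Ulmin: *dornompub > dornompup > dornumpup  (by final devoicing, pre-nasal raising)
Mobelish: *dornompub > dolnompub > dolnompuv  (by unconditioned shift, unconditioned shift)
*dornompub is the unique common source.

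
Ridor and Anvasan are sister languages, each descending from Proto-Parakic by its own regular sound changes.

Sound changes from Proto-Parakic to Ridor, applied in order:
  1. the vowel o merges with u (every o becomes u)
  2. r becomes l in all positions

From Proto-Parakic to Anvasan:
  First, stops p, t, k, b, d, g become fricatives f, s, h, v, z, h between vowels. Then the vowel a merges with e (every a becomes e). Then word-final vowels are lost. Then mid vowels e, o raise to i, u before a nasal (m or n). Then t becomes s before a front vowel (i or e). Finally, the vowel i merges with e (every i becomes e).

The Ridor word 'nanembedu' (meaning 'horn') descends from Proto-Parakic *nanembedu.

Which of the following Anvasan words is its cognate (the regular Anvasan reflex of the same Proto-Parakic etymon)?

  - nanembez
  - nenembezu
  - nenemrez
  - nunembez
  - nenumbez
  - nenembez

nenembez

Anvasan: *nanembedu
  nanembedu → nanembezu   [intervocalic lenition]
  nanembezu → nenembezu   [vowel merger]
  nenembezu → nenembez   [apocope]
  nenembez → ninimbez   [pre-nasal raising]
  ninimbez (rule 5 does not apply)
  ninimbez → nenembez   [vowel merger]
  giving Anvasan nenembez.
Only 'nenembez' matches the regular Anvasan development of *nanembedu.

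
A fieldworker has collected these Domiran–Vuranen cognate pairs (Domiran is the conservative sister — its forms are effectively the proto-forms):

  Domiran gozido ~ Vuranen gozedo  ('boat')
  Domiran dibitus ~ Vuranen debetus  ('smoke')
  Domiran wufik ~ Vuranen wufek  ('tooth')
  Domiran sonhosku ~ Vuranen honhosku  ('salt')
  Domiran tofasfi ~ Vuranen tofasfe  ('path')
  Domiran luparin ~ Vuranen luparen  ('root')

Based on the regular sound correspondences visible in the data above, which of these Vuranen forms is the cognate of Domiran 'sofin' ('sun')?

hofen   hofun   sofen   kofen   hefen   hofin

hofen

sonhosku ~ honhosku — Domiran s corresponds to Vuranen h word-initially before a back vowel.
luparin ~ luparen — Domiran i corresponds to Vuranen e after a consonant, before a nasal.
Applying these to Domiran 'sofin':
  sofin → hofin   (s→h word-initially before a back vowel)
  hofin → hofen   (i→e after a consonant, before a nasal)
So the Vuranen cognate is 'hofen'.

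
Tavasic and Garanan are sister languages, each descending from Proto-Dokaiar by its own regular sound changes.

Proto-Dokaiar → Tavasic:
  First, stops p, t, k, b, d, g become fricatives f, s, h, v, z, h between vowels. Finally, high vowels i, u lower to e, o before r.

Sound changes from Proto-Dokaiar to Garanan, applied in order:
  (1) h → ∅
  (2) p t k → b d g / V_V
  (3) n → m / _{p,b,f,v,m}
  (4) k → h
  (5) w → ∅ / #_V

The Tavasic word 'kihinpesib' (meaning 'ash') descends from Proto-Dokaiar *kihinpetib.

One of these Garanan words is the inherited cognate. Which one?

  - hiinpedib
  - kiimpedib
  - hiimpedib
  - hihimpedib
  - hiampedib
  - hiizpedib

Garanan: start from *kihinpetib.
  rule 1 (h-loss): kihinpetib → kiinpetib
  rule 2 (intervocalic voicing): kiinpetib → kiinpedib
  rule 3 (nasal place assimilation): kiinpedib → kiimpedib
  rule 4 (unconditioned shift): kiimpedib → hiimpedib
  rule 5: no change — hiimpedib
  ⇒ Garanan hiimpedib
Only 'hiimpedib' matches the regular Garanan development of *kihinpetib.

hiimpedib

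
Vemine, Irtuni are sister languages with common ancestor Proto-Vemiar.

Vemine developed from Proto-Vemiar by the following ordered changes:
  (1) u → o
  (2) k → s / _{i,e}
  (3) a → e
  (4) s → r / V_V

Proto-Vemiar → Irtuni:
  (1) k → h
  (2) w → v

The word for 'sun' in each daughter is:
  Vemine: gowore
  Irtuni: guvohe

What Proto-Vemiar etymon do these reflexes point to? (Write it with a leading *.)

*guwoke

Position 5: Vemine has r, Irtuni has h. Taking the neighbouring segments as reconstructed: Vemine r could go back to *k or *s or *r; Irtuni h could go back to *k or *h — the one source consistent with every daughter is *k.
Position 3: Vemine has w, Irtuni has v. Vemine preserves w here (none of its changes turn any other segment into w), so the proto-segment is *w.
Position 2: Vemine has o, Irtuni has u. Irtuni preserves u here (none of its changes turn any other segment into u), so the proto-segment is *u.
This points to *guwoke. Verify forward in each daughter:
Vemine: *guwoke > gowoke > gowose > gowore  (by vowel merger, palatalisation, rhotacism)
Irtuni: start from *guwoke.
  rule 1 (unconditioned shift): guwoke → guwohe
  rule 2 (unconditioned shift): guwohe → guvohe
  ⇒ Irtuni guvohe
No other proto-form is consistent with every reflex, so the reconstruction is *guwoke.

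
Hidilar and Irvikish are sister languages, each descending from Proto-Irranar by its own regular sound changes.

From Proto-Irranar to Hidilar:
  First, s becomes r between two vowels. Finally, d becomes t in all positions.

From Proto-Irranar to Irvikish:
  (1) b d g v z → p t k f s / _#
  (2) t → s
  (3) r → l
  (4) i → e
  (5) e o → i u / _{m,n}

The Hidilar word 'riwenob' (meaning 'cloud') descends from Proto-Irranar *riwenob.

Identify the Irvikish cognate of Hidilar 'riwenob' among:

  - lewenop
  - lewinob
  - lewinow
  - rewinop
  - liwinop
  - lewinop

lewinop

Irvikish: *riwenob > riwenop > liwenop > lewenop > lewinop  (by final devoicing, unconditioned shift, vowel merger, pre-nasal raising)
Only 'lewinop' matches the regular Irvikish development of *riwenob.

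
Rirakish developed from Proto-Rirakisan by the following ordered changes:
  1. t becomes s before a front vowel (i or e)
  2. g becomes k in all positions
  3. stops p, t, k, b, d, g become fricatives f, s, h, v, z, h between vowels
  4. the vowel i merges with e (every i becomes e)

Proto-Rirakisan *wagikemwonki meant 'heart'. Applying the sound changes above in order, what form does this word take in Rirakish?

wahehemwonke

Rirakish: *wagikemwonki > wakikemwonki > wahihemwonki > wahehemwonke  (by unconditioned shift, intervocalic lenition, vowel merger)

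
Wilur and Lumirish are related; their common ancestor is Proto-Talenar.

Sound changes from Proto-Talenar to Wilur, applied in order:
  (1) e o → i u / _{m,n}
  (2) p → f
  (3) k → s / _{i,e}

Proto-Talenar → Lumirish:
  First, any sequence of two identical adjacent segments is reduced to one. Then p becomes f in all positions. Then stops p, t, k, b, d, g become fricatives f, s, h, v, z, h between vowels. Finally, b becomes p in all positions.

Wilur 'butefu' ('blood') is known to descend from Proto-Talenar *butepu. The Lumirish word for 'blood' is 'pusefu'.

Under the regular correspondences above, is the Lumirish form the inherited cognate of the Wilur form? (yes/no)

Derive the expected Lumirish reflex of *butepu:
Lumirish: *butepu > butefu > busefu > pusefu  (by unconditioned shift, intervocalic lenition, unconditioned shift)
Lumirish 'pusefu' matches the regular reflex exactly, so the pair is cognate.

yes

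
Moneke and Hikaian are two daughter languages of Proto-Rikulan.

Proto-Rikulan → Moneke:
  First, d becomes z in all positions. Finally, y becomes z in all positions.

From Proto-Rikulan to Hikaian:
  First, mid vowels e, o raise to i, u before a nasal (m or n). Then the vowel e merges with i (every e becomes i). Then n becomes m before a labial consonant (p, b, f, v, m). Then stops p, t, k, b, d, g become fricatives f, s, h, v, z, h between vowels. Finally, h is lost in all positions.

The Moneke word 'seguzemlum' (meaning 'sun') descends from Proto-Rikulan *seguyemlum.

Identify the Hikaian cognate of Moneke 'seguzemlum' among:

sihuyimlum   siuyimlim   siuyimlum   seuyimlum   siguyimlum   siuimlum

Hikaian: start from *seguyemlum.
  rule 1 (pre-nasal raising): seguyemlum → seguyimlum
  rule 2 (vowel merger): seguyimlum → siguyimlum
  rule 3: no change — siguyimlum
  rule 4 (intervocalic lenition): siguyimlum → sihuyimlum
  rule 5 (h-loss): sihuyimlum → siuyimlum
  ⇒ Hikaian siuyimlum
The other candidates each miss or misapply at least one Hikaian change.

siuyimlum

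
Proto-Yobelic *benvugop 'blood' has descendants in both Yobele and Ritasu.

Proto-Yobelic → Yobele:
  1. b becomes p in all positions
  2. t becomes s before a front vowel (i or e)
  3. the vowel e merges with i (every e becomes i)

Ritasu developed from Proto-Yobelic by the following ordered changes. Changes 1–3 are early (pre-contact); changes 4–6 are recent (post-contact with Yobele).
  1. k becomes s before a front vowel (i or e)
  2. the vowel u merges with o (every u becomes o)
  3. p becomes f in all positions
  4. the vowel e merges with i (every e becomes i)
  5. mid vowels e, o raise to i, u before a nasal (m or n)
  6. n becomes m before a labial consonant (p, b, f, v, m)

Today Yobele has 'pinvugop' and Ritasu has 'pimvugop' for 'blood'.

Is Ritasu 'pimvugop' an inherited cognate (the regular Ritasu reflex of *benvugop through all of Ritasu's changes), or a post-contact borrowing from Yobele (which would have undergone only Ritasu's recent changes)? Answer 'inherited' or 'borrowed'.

borrowed

If inherited, *benvugop would pass through all of Ritasu's changes:
Ritasu: start from *benvugop.
  rule 1: no change — benvugop
  rule 2 (vowel merger): benvugop → benvogop
  rule 3 (unconditioned shift): benvogop → benvogof
  rule 4 (vowel merger): benvogof → binvogof
  rule 5: no change — binvogof
  rule 6 (nasal place assimilation): binvogof → bimvogof
  ⇒ Ritasu bimvogof
If borrowed from Yobele 'pinvugop' after the early changes, it would undergo only the recent ones:
  rule 4 (vowel merger): no change (pinvugop)
  rule 5 (pre-nasal raising): no change (pinvugop)
  rule 6 (nasal place assimilation): pinvugop → pimvugop
  ⇒ as a loan: pimvugop
Ritasu 'pimvugop' matches the loan outcome 'pimvugop', not the inherited 'bimvogof' — it skipped the early Ritasu changes, so it was borrowed from Yobele.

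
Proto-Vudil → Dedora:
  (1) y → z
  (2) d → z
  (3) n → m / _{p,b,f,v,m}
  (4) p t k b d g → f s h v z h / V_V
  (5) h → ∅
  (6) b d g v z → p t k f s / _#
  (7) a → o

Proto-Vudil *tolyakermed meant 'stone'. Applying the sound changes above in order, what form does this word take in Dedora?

Dedora: *tolyakermed
  tolyakermed → tolzakermed   [unconditioned shift]
  tolzakermed → tolzakermez   [unconditioned shift]
  tolzakermez (rule 3 does not apply)
  tolzakermez → tolzahermez   [intervocalic lenition]
  tolzahermez → tolzaermez   [h-loss]
  tolzaermez → tolzaermes   [final devoicing]
  tolzaermes → tolzoermes   [vowel merger]
  giving Dedora tolzoermes.

tolzoermes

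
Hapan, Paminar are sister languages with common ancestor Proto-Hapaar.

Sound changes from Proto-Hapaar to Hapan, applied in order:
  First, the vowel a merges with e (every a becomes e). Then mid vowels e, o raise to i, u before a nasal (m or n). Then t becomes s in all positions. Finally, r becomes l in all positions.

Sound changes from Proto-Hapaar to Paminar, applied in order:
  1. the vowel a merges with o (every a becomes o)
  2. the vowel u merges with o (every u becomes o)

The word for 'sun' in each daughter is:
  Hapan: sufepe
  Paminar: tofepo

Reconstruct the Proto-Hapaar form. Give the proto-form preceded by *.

*tufepa

Position 2: Hapan has u, Paminar has o. Taking the neighbouring segments as reconstructed: Hapan u can only go back to *u; Paminar o could go back to *a or *o or *u — the one source consistent with every daughter is *u.
Position 1: Hapan has s, Paminar has t. Paminar preserves t here (none of its changes turn any other segment into t), so the proto-segment is *t.
Continuing position by position gives *tufepa; check it forward:
Hapan: *tufepa
  tufepa → tufepe   [vowel merger]
  tufepe (rule 2 does not apply)
  tufepe → sufepe   [unconditioned shift]
  sufepe (rule 4 does not apply)
  giving Hapan sufepe.
Paminar: *tufepa
  tufepa → tufepo   [vowel merger]
  tufepo → tofepo   [vowel merger]
  giving Paminar tofepo.
No other proto-form is consistent with every reflex, so the reconstruction is *tufepa.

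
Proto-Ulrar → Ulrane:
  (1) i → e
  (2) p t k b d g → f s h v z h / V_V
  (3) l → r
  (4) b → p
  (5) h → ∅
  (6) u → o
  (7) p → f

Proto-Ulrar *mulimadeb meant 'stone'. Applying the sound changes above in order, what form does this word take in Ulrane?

moremazef

Ulrane: start from *mulimadeb.
  rule 1 (vowel merger): mulimadeb → mulemadeb
  rule 2 (intervocalic lenition): mulemadeb → mulemazeb
  rule 3 (unconditioned shift): mulemazeb → muremazeb
  rule 4 (unconditioned shift): muremazeb → muremazep
  rule 5: no change — muremazep
  rule 6 (vowel merger): muremazep → moremazep
  rule 7 (unconditioned shift): moremazep → moremazef
  ⇒ Ulrane moremazef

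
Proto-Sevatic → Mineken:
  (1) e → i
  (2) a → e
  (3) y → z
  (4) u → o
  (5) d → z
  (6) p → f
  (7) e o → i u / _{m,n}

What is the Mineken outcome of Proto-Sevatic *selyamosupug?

silzimosofog

Mineken: *selyamosupug > silyamosupug > silyemosupug > silzemosupug > silzemosopog > silzemosofog > silzimosofog  (by vowel merger, vowel merger, unconditioned shift, vowel merger, unconditioned shift, pre-nasal raising)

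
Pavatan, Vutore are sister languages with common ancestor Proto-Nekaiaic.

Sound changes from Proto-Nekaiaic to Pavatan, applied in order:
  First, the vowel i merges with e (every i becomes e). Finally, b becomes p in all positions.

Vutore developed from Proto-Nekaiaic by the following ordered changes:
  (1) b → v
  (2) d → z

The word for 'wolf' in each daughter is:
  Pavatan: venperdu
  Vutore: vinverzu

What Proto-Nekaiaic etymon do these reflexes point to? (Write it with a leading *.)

*vinberdu

Position 7: Pavatan has d, Vutore has z. Pavatan preserves d here (none of its changes turn any other segment into d), so the proto-segment is *d.
Position 2: Pavatan has e, Vutore has i. Vutore preserves i here (none of its changes turn any other segment into i), so the proto-segment is *i.
Verify the candidate proto-form against each daughter:
Pavatan: start from *vinberdu.
  rule 1 (vowel merger): vinberdu → venberdu
  rule 2 (unconditioned shift): venberdu → venperdu
  ⇒ Pavatan venperdu
Vutore: *vinberdu > vinverdu > vinverzu  (by unconditioned shift, unconditioned shift)
No other proto-form is consistent with every reflex, so the reconstruction is *vinberdu.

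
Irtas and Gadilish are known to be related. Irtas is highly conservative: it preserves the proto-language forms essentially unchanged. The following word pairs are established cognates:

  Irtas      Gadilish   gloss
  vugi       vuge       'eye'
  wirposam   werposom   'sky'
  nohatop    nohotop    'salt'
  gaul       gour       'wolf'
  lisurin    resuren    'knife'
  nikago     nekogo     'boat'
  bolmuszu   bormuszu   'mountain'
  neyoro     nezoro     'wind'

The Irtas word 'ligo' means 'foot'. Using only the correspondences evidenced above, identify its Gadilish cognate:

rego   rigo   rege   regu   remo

lisurin ~ resuren — Irtas l corresponds to Gadilish r word-initially before a front vowel.
lisurin ~ resuren, nikago ~ nekogo — Irtas i corresponds to Gadilish e after a consonant, before a consonant other than r, m, n, p, b, f, v.
Applying these to Irtas 'ligo':
  ligo → rigo   (l→r word-initially before a front vowel)
  rigo → rego   (i→e after a consonant, before a consonant other than r, m, n, p, b, f, v)
So the Gadilish cognate is 'rego'.

rego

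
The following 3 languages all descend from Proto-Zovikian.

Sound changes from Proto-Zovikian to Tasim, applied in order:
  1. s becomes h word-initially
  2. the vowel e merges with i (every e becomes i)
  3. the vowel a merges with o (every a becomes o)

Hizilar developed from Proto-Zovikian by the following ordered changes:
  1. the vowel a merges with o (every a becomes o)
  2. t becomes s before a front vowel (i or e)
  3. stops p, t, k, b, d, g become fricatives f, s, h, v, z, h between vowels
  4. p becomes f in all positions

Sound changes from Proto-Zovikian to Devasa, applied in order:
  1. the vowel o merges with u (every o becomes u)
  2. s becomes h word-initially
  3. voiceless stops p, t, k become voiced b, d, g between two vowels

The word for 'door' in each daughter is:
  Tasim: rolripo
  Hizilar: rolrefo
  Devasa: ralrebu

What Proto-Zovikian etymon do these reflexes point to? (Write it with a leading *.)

Position 7: Tasim has o, Hizilar has o, Devasa has u. Taking the neighbouring segments as reconstructed: Tasim o could go back to *a or *o; Hizilar o could go back to *a or *o; Devasa u could go back to *o or *u — the one source consistent with every daughter is *o.
Position 5: Tasim has i, Hizilar has e, Devasa has e. Hizilar preserves e here (none of its changes turn any other segment into e), so the proto-segment is *e.
Continuing position by position gives *ralrepo; check it forward:
Tasim: *ralrepo
  ralrepo (rule 1 does not apply)
  ralrepo → ralripo   [vowel merger]
  ralripo → rolripo   [vowel merger]
  giving Tasim rolripo.
Hizilar: start from *ralrepo.
  rule 1 (vowel merger): ralrepo → rolrepo
  rule 2: no change — rolrepo
  rule 3 (intervocalic lenition): rolrepo → rolrefo
  rule 4: no change — rolrefo
  ⇒ Hizilar rolrefo
Devasa: *ralrepo > ralrepu > ralrebu  (by vowel merger, intervocalic voicing)
Only *ralrepo yields all of Tasim rolripo, Hizilar rolrefo, Devasa ralrebu.

*ralrepo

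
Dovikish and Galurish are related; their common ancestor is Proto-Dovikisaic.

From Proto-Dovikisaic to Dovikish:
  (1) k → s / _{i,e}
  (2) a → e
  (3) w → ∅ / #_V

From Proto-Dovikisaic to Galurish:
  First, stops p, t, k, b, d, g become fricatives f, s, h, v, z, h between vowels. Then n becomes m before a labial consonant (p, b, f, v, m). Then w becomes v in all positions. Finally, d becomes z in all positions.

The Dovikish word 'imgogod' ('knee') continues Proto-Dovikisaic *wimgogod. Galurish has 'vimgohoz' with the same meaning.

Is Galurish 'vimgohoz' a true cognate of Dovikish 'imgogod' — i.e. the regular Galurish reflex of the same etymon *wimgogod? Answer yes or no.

Derive the expected Galurish reflex of *wimgogod:
Galurish: *wimgogod
  wimgogod → wimgohod   [intervocalic lenition]
  wimgohod (rule 2 does not apply)
  wimgohod → vimgohod   [unconditioned shift]
  vimgohod → vimgohoz   [unconditioned shift]
  giving Galurish vimgohoz.
Galurish 'vimgohoz' matches the regular reflex exactly, so the pair is cognate.

yes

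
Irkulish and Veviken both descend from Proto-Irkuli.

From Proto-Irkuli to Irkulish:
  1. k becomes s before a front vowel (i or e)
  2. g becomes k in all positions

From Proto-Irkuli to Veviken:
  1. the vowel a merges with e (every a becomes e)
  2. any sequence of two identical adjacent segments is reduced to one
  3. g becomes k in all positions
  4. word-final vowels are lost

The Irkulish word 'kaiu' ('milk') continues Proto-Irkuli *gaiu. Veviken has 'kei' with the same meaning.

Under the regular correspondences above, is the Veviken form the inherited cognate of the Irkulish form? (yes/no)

yes

Derive the expected Veviken reflex of *gaiu:
Veviken: start from *gaiu.
  rule 1 (vowel merger): gaiu → geiu
  rule 2: no change — geiu
  rule 3 (unconditioned shift): geiu → keiu
  rule 4 (apocope): keiu → kei
  ⇒ Veviken kei
Veviken 'kei' matches the regular reflex exactly, so the pair is cognate.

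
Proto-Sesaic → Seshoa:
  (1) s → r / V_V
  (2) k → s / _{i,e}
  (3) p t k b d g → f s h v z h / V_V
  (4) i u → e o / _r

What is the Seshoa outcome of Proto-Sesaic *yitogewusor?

Seshoa: start from *yitogewusor.
  rule 1 (rhotacism): yitogewusor → yitogewuror
  rule 2: no change — yitogewuror
  rule 3 (intervocalic lenition): yitogewuror → yisohewuror
  rule 4 (pre-rhotic lowering): yisohewuror → yisoheworor
  ⇒ Seshoa yisoheworor

yisoheworor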